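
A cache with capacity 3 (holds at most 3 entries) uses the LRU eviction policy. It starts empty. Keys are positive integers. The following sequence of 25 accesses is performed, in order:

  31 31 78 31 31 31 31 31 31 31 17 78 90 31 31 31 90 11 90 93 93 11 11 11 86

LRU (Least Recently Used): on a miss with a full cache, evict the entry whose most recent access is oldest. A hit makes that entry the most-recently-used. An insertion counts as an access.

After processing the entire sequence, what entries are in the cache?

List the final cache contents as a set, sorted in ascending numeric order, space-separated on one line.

LRU simulation (capacity=3):
  1. access 31: MISS. Cache (LRU->MRU): [31]
  2. access 31: HIT. Cache (LRU->MRU): [31]
  3. access 78: MISS. Cache (LRU->MRU): [31 78]
  4. access 31: HIT. Cache (LRU->MRU): [78 31]
  5. access 31: HIT. Cache (LRU->MRU): [78 31]
  6. access 31: HIT. Cache (LRU->MRU): [78 31]
  7. access 31: HIT. Cache (LRU->MRU): [78 31]
  8. access 31: HIT. Cache (LRU->MRU): [78 31]
  9. access 31: HIT. Cache (LRU->MRU): [78 31]
  10. access 31: HIT. Cache (LRU->MRU): [78 31]
  11. access 17: MISS. Cache (LRU->MRU): [78 31 17]
  12. access 78: HIT. Cache (LRU->MRU): [31 17 78]
  13. access 90: MISS, evict 31. Cache (LRU->MRU): [17 78 90]
  14. access 31: MISS, evict 17. Cache (LRU->MRU): [78 90 31]
  15. access 31: HIT. Cache (LRU->MRU): [78 90 31]
  16. access 31: HIT. Cache (LRU->MRU): [78 90 31]
  17. access 90: HIT. Cache (LRU->MRU): [78 31 90]
  18. access 11: MISS, evict 78. Cache (LRU->MRU): [31 90 11]
  19. access 90: HIT. Cache (LRU->MRU): [31 11 90]
  20. access 93: MISS, evict 31. Cache (LRU->MRU): [11 90 93]
  21. access 93: HIT. Cache (LRU->MRU): [11 90 93]
  22. access 11: HIT. Cache (LRU->MRU): [90 93 11]
  23. access 11: HIT. Cache (LRU->MRU): [90 93 11]
  24. access 11: HIT. Cache (LRU->MRU): [90 93 11]
  25. access 86: MISS, evict 90. Cache (LRU->MRU): [93 11 86]
Total: 17 hits, 8 misses, 5 evictions

Answer: 11 86 93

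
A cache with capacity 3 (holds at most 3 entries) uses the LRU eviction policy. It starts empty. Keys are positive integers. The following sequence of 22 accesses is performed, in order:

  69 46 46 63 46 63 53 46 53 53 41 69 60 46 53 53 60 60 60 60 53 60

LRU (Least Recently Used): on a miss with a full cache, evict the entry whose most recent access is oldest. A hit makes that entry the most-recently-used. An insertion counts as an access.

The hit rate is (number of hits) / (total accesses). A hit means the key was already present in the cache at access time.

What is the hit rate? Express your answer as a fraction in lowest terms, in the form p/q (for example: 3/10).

LRU simulation (capacity=3):
  1. access 69: MISS. Cache (LRU->MRU): [69]
  2. access 46: MISS. Cache (LRU->MRU): [69 46]
  3. access 46: HIT. Cache (LRU->MRU): [69 46]
  4. access 63: MISS. Cache (LRU->MRU): [69 46 63]
  5. access 46: HIT. Cache (LRU->MRU): [69 63 46]
  6. access 63: HIT. Cache (LRU->MRU): [69 46 63]
  7. access 53: MISS, evict 69. Cache (LRU->MRU): [46 63 53]
  8. access 46: HIT. Cache (LRU->MRU): [63 53 46]
  9. access 53: HIT. Cache (LRU->MRU): [63 46 53]
  10. access 53: HIT. Cache (LRU->MRU): [63 46 53]
  11. access 41: MISS, evict 63. Cache (LRU->MRU): [46 53 41]
  12. access 69: MISS, evict 46. Cache (LRU->MRU): [53 41 69]
  13. access 60: MISS, evict 53. Cache (LRU->MRU): [41 69 60]
  14. access 46: MISS, evict 41. Cache (LRU->MRU): [69 60 46]
  15. access 53: MISS, evict 69. Cache (LRU->MRU): [60 46 53]
  16. access 53: HIT. Cache (LRU->MRU): [60 46 53]
  17. access 60: HIT. Cache (LRU->MRU): [46 53 60]
  18. access 60: HIT. Cache (LRU->MRU): [46 53 60]
  19. access 60: HIT. Cache (LRU->MRU): [46 53 60]
  20. access 60: HIT. Cache (LRU->MRU): [46 53 60]
  21. access 53: HIT. Cache (LRU->MRU): [46 60 53]
  22. access 60: HIT. Cache (LRU->MRU): [46 53 60]
Total: 13 hits, 9 misses, 6 evictions

Hit rate = 13/22

Answer: 13/22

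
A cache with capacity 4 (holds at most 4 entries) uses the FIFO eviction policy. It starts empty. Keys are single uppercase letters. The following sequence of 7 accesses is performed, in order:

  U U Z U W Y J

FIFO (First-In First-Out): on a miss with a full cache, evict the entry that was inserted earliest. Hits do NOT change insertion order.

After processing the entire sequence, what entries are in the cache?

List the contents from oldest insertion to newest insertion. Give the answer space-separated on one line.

FIFO simulation (capacity=4):
  1. access U: MISS. Cache (old->new): [U]
  2. access U: HIT. Cache (old->new): [U]
  3. access Z: MISS. Cache (old->new): [U Z]
  4. access U: HIT. Cache (old->new): [U Z]
  5. access W: MISS. Cache (old->new): [U Z W]
  6. access Y: MISS. Cache (old->new): [U Z W Y]
  7. access J: MISS, evict U. Cache (old->new): [Z W Y J]
Total: 2 hits, 5 misses, 1 evictions

Answer: Z W Y J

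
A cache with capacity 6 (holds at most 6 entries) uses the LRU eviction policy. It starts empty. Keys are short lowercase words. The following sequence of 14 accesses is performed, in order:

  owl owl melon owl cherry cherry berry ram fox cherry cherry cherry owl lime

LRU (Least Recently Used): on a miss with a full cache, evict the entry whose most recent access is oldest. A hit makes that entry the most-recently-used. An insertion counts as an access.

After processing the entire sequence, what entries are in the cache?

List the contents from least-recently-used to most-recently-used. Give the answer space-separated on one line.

Answer: berry ram fox cherry owl lime

Derivation:
LRU simulation (capacity=6):
  1. access owl: MISS. Cache (LRU->MRU): [owl]
  2. access owl: HIT. Cache (LRU->MRU): [owl]
  3. access melon: MISS. Cache (LRU->MRU): [owl melon]
  4. access owl: HIT. Cache (LRU->MRU): [melon owl]
  5. access cherry: MISS. Cache (LRU->MRU): [melon owl cherry]
  6. access cherry: HIT. Cache (LRU->MRU): [melon owl cherry]
  7. access berry: MISS. Cache (LRU->MRU): [melon owl cherry berry]
  8. access ram: MISS. Cache (LRU->MRU): [melon owl cherry berry ram]
  9. access fox: MISS. Cache (LRU->MRU): [melon owl cherry berry ram fox]
  10. access cherry: HIT. Cache (LRU->MRU): [melon owl berry ram fox cherry]
  11. access cherry: HIT. Cache (LRU->MRU): [melon owl berry ram fox cherry]
  12. access cherry: HIT. Cache (LRU->MRU): [melon owl berry ram fox cherry]
  13. access owl: HIT. Cache (LRU->MRU): [melon berry ram fox cherry owl]
  14. access lime: MISS, evict melon. Cache (LRU->MRU): [berry ram fox cherry owl lime]
Total: 7 hits, 7 misses, 1 evictions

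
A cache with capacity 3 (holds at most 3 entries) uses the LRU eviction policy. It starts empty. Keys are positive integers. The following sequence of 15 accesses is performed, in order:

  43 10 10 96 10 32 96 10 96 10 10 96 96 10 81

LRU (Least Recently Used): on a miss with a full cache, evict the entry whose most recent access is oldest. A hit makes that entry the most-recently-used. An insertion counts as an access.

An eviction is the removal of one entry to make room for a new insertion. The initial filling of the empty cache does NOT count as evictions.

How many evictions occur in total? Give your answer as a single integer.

Answer: 2

Derivation:
LRU simulation (capacity=3):
  1. access 43: MISS. Cache (LRU->MRU): [43]
  2. access 10: MISS. Cache (LRU->MRU): [43 10]
  3. access 10: HIT. Cache (LRU->MRU): [43 10]
  4. access 96: MISS. Cache (LRU->MRU): [43 10 96]
  5. access 10: HIT. Cache (LRU->MRU): [43 96 10]
  6. access 32: MISS, evict 43. Cache (LRU->MRU): [96 10 32]
  7. access 96: HIT. Cache (LRU->MRU): [10 32 96]
  8. access 10: HIT. Cache (LRU->MRU): [32 96 10]
  9. access 96: HIT. Cache (LRU->MRU): [32 10 96]
  10. access 10: HIT. Cache (LRU->MRU): [32 96 10]
  11. access 10: HIT. Cache (LRU->MRU): [32 96 10]
  12. access 96: HIT. Cache (LRU->MRU): [32 10 96]
  13. access 96: HIT. Cache (LRU->MRU): [32 10 96]
  14. access 10: HIT. Cache (LRU->MRU): [32 96 10]
  15. access 81: MISS, evict 32. Cache (LRU->MRU): [96 10 81]
Total: 10 hits, 5 misses, 2 evictions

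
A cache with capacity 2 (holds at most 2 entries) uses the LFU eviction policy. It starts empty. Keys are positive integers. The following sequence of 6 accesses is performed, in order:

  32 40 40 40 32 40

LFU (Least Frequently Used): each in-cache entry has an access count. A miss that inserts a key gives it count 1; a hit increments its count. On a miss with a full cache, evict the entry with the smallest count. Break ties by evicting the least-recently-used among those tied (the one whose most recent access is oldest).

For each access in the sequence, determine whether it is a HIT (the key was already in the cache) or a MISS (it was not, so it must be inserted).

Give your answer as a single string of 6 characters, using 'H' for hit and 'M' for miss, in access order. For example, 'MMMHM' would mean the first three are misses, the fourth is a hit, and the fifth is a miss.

Answer: MMHHHH

Derivation:
LFU simulation (capacity=2):
  1. access 32: MISS. Cache: [32(c=1)]
  2. access 40: MISS. Cache: [32(c=1) 40(c=1)]
  3. access 40: HIT, count now 2. Cache: [32(c=1) 40(c=2)]
  4. access 40: HIT, count now 3. Cache: [32(c=1) 40(c=3)]
  5. access 32: HIT, count now 2. Cache: [32(c=2) 40(c=3)]
  6. access 40: HIT, count now 4. Cache: [32(c=2) 40(c=4)]
Total: 4 hits, 2 misses, 0 evictions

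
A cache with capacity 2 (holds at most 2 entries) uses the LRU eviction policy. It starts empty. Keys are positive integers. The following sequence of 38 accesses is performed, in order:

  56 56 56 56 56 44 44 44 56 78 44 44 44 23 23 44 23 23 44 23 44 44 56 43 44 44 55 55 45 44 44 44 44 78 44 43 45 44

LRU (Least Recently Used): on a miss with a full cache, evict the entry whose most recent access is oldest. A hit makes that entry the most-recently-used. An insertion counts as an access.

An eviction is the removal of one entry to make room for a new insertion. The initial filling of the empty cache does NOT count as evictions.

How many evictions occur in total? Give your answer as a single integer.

Answer: 13

Derivation:
LRU simulation (capacity=2):
  1. access 56: MISS. Cache (LRU->MRU): [56]
  2. access 56: HIT. Cache (LRU->MRU): [56]
  3. access 56: HIT. Cache (LRU->MRU): [56]
  4. access 56: HIT. Cache (LRU->MRU): [56]
  5. access 56: HIT. Cache (LRU->MRU): [56]
  6. access 44: MISS. Cache (LRU->MRU): [56 44]
  7. access 44: HIT. Cache (LRU->MRU): [56 44]
  8. access 44: HIT. Cache (LRU->MRU): [56 44]
  9. access 56: HIT. Cache (LRU->MRU): [44 56]
  10. access 78: MISS, evict 44. Cache (LRU->MRU): [56 78]
  11. access 44: MISS, evict 56. Cache (LRU->MRU): [78 44]
  12. access 44: HIT. Cache (LRU->MRU): [78 44]
  13. access 44: HIT. Cache (LRU->MRU): [78 44]
  14. access 23: MISS, evict 78. Cache (LRU->MRU): [44 23]
  15. access 23: HIT. Cache (LRU->MRU): [44 23]
  16. access 44: HIT. Cache (LRU->MRU): [23 44]
  17. access 23: HIT. Cache (LRU->MRU): [44 23]
  18. access 23: HIT. Cache (LRU->MRU): [44 23]
  19. access 44: HIT. Cache (LRU->MRU): [23 44]
  20. access 23: HIT. Cache (LRU->MRU): [44 23]
  21. access 44: HIT. Cache (LRU->MRU): [23 44]
  22. access 44: HIT. Cache (LRU->MRU): [23 44]
  23. access 56: MISS, evict 23. Cache (LRU->MRU): [44 56]
  24. access 43: MISS, evict 44. Cache (LRU->MRU): [56 43]
  25. access 44: MISS, evict 56. Cache (LRU->MRU): [43 44]
  26. access 44: HIT. Cache (LRU->MRU): [43 44]
  27. access 55: MISS, evict 43. Cache (LRU->MRU): [44 55]
  28. access 55: HIT. Cache (LRU->MRU): [44 55]
  29. access 45: MISS, evict 44. Cache (LRU->MRU): [55 45]
  30. access 44: MISS, evict 55. Cache (LRU->MRU): [45 44]
  31. access 44: HIT. Cache (LRU->MRU): [45 44]
  32. access 44: HIT. Cache (LRU->MRU): [45 44]
  33. access 44: HIT. Cache (LRU->MRU): [45 44]
  34. access 78: MISS, evict 45. Cache (LRU->MRU): [44 78]
  35. access 44: HIT. Cache (LRU->MRU): [78 44]
  36. access 43: MISS, evict 78. Cache (LRU->MRU): [44 43]
  37. access 45: MISS, evict 44. Cache (LRU->MRU): [43 45]
  38. access 44: MISS, evict 43. Cache (LRU->MRU): [45 44]
Total: 23 hits, 15 misses, 13 evictions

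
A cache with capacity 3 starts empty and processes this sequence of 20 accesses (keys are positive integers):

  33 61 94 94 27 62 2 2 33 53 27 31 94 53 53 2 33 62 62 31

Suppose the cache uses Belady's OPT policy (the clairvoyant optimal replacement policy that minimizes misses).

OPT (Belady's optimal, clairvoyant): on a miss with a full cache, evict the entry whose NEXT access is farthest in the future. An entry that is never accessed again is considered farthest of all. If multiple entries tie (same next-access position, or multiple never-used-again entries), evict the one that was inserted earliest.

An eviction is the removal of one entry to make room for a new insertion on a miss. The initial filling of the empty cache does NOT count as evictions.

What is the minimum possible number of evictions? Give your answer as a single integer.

OPT (Belady) simulation (capacity=3):
  1. access 33: MISS. Cache: [33]
  2. access 61: MISS. Cache: [33 61]
  3. access 94: MISS. Cache: [33 61 94]
  4. access 94: HIT. Next use of 94: step 13. Cache: [33 61 94]
  5. access 27: MISS, evict 61 (next use: never). Cache: [33 94 27]
  6. access 62: MISS, evict 94 (next use: step 13). Cache: [33 27 62]
  7. access 2: MISS, evict 62 (next use: step 18). Cache: [33 27 2]
  8. access 2: HIT. Next use of 2: step 16. Cache: [33 27 2]
  9. access 33: HIT. Next use of 33: step 17. Cache: [33 27 2]
  10. access 53: MISS, evict 33 (next use: step 17). Cache: [27 2 53]
  11. access 27: HIT. Next use of 27: never. Cache: [27 2 53]
  12. access 31: MISS, evict 27 (next use: never). Cache: [2 53 31]
  13. access 94: MISS, evict 31 (next use: step 20). Cache: [2 53 94]
  14. access 53: HIT. Next use of 53: step 15. Cache: [2 53 94]
  15. access 53: HIT. Next use of 53: never. Cache: [2 53 94]
  16. access 2: HIT. Next use of 2: never. Cache: [2 53 94]
  17. access 33: MISS, evict 2 (next use: never). Cache: [53 94 33]
  18. access 62: MISS, evict 53 (next use: never). Cache: [94 33 62]
  19. access 62: HIT. Next use of 62: never. Cache: [94 33 62]
  20. access 31: MISS, evict 94 (next use: never). Cache: [33 62 31]
Total: 8 hits, 12 misses, 9 evictions

Answer: 9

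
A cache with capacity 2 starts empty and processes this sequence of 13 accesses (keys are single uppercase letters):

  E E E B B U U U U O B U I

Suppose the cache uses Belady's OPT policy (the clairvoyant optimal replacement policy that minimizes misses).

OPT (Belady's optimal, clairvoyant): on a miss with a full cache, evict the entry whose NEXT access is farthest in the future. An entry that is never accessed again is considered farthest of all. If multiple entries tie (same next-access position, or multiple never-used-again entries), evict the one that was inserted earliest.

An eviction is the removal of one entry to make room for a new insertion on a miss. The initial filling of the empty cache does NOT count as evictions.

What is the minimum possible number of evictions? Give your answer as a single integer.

Answer: 4

Derivation:
OPT (Belady) simulation (capacity=2):
  1. access E: MISS. Cache: [E]
  2. access E: HIT. Next use of E: step 3. Cache: [E]
  3. access E: HIT. Next use of E: never. Cache: [E]
  4. access B: MISS. Cache: [E B]
  5. access B: HIT. Next use of B: step 11. Cache: [E B]
  6. access U: MISS, evict E (next use: never). Cache: [B U]
  7. access U: HIT. Next use of U: step 8. Cache: [B U]
  8. access U: HIT. Next use of U: step 9. Cache: [B U]
  9. access U: HIT. Next use of U: step 12. Cache: [B U]
  10. access O: MISS, evict U (next use: step 12). Cache: [B O]
  11. access B: HIT. Next use of B: never. Cache: [B O]
  12. access U: MISS, evict B (next use: never). Cache: [O U]
  13. access I: MISS, evict O (next use: never). Cache: [U I]
Total: 7 hits, 6 misses, 4 evictions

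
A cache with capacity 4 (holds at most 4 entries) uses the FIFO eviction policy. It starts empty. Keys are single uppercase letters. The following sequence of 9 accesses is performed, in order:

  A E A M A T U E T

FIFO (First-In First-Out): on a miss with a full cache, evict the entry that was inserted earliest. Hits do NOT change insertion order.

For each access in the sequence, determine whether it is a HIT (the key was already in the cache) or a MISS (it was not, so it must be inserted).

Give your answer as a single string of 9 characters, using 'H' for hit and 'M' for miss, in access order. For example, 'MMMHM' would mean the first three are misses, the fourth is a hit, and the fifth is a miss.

FIFO simulation (capacity=4):
  1. access A: MISS. Cache (old->new): [A]
  2. access E: MISS. Cache (old->new): [A E]
  3. access A: HIT. Cache (old->new): [A E]
  4. access M: MISS. Cache (old->new): [A E M]
  5. access A: HIT. Cache (old->new): [A E M]
  6. access T: MISS. Cache (old->new): [A E M T]
  7. access U: MISS, evict A. Cache (old->new): [E M T U]
  8. access E: HIT. Cache (old->new): [E M T U]
  9. access T: HIT. Cache (old->new): [E M T U]
Total: 4 hits, 5 misses, 1 evictions

Answer: MMHMHMMHH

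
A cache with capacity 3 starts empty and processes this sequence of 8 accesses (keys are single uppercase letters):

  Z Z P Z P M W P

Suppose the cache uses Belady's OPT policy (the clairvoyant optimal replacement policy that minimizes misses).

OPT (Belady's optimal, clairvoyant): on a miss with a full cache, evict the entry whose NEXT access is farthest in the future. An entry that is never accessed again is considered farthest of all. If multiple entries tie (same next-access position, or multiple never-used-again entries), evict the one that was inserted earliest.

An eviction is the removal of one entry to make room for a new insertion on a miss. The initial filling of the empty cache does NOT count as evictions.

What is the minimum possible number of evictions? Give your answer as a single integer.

OPT (Belady) simulation (capacity=3):
  1. access Z: MISS. Cache: [Z]
  2. access Z: HIT. Next use of Z: step 4. Cache: [Z]
  3. access P: MISS. Cache: [Z P]
  4. access Z: HIT. Next use of Z: never. Cache: [Z P]
  5. access P: HIT. Next use of P: step 8. Cache: [Z P]
  6. access M: MISS. Cache: [Z P M]
  7. access W: MISS, evict Z (next use: never). Cache: [P M W]
  8. access P: HIT. Next use of P: never. Cache: [P M W]
Total: 4 hits, 4 misses, 1 evictions

Answer: 1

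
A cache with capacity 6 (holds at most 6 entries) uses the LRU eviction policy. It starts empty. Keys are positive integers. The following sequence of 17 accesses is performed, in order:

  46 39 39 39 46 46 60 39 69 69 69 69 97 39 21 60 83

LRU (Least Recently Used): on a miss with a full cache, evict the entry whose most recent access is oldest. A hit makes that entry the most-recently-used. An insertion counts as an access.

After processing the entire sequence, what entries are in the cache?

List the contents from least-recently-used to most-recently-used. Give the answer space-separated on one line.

LRU simulation (capacity=6):
  1. access 46: MISS. Cache (LRU->MRU): [46]
  2. access 39: MISS. Cache (LRU->MRU): [46 39]
  3. access 39: HIT. Cache (LRU->MRU): [46 39]
  4. access 39: HIT. Cache (LRU->MRU): [46 39]
  5. access 46: HIT. Cache (LRU->MRU): [39 46]
  6. access 46: HIT. Cache (LRU->MRU): [39 46]
  7. access 60: MISS. Cache (LRU->MRU): [39 46 60]
  8. access 39: HIT. Cache (LRU->MRU): [46 60 39]
  9. access 69: MISS. Cache (LRU->MRU): [46 60 39 69]
  10. access 69: HIT. Cache (LRU->MRU): [46 60 39 69]
  11. access 69: HIT. Cache (LRU->MRU): [46 60 39 69]
  12. access 69: HIT. Cache (LRU->MRU): [46 60 39 69]
  13. access 97: MISS. Cache (LRU->MRU): [46 60 39 69 97]
  14. access 39: HIT. Cache (LRU->MRU): [46 60 69 97 39]
  15. access 21: MISS. Cache (LRU->MRU): [46 60 69 97 39 21]
  16. access 60: HIT. Cache (LRU->MRU): [46 69 97 39 21 60]
  17. access 83: MISS, evict 46. Cache (LRU->MRU): [69 97 39 21 60 83]
Total: 10 hits, 7 misses, 1 evictions

Answer: 69 97 39 21 60 83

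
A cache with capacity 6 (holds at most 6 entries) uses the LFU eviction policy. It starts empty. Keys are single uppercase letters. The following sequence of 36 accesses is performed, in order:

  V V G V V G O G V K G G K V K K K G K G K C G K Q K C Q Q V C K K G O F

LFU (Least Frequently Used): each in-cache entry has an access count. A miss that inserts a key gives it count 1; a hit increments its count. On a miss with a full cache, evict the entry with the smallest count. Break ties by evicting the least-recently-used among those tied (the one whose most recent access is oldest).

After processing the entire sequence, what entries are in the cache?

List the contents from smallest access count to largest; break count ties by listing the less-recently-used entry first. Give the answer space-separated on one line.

Answer: F Q C V G K

Derivation:
LFU simulation (capacity=6):
  1. access V: MISS. Cache: [V(c=1)]
  2. access V: HIT, count now 2. Cache: [V(c=2)]
  3. access G: MISS. Cache: [G(c=1) V(c=2)]
  4. access V: HIT, count now 3. Cache: [G(c=1) V(c=3)]
  5. access V: HIT, count now 4. Cache: [G(c=1) V(c=4)]
  6. access G: HIT, count now 2. Cache: [G(c=2) V(c=4)]
  7. access O: MISS. Cache: [O(c=1) G(c=2) V(c=4)]
  8. access G: HIT, count now 3. Cache: [O(c=1) G(c=3) V(c=4)]
  9. access V: HIT, count now 5. Cache: [O(c=1) G(c=3) V(c=5)]
  10. access K: MISS. Cache: [O(c=1) K(c=1) G(c=3) V(c=5)]
  11. access G: HIT, count now 4. Cache: [O(c=1) K(c=1) G(c=4) V(c=5)]
  12. access G: HIT, count now 5. Cache: [O(c=1) K(c=1) V(c=5) G(c=5)]
  13. access K: HIT, count now 2. Cache: [O(c=1) K(c=2) V(c=5) G(c=5)]
  14. access V: HIT, count now 6. Cache: [O(c=1) K(c=2) G(c=5) V(c=6)]
  15. access K: HIT, count now 3. Cache: [O(c=1) K(c=3) G(c=5) V(c=6)]
  16. access K: HIT, count now 4. Cache: [O(c=1) K(c=4) G(c=5) V(c=6)]
  17. access K: HIT, count now 5. Cache: [O(c=1) G(c=5) K(c=5) V(c=6)]
  18. access G: HIT, count now 6. Cache: [O(c=1) K(c=5) V(c=6) G(c=6)]
  19. access K: HIT, count now 6. Cache: [O(c=1) V(c=6) G(c=6) K(c=6)]
  20. access G: HIT, count now 7. Cache: [O(c=1) V(c=6) K(c=6) G(c=7)]
  21. access K: HIT, count now 7. Cache: [O(c=1) V(c=6) G(c=7) K(c=7)]
  22. access C: MISS. Cache: [O(c=1) C(c=1) V(c=6) G(c=7) K(c=7)]
  23. access G: HIT, count now 8. Cache: [O(c=1) C(c=1) V(c=6) K(c=7) G(c=8)]
  24. access K: HIT, count now 8. Cache: [O(c=1) C(c=1) V(c=6) G(c=8) K(c=8)]
  25. access Q: MISS. Cache: [O(c=1) C(c=1) Q(c=1) V(c=6) G(c=8) K(c=8)]
  26. access K: HIT, count now 9. Cache: [O(c=1) C(c=1) Q(c=1) V(c=6) G(c=8) K(c=9)]
  27. access C: HIT, count now 2. Cache: [O(c=1) Q(c=1) C(c=2) V(c=6) G(c=8) K(c=9)]
  28. access Q: HIT, count now 2. Cache: [O(c=1) C(c=2) Q(c=2) V(c=6) G(c=8) K(c=9)]
  29. access Q: HIT, count now 3. Cache: [O(c=1) C(c=2) Q(c=3) V(c=6) G(c=8) K(c=9)]
  30. access V: HIT, count now 7. Cache: [O(c=1) C(c=2) Q(c=3) V(c=7) G(c=8) K(c=9)]
  31. access C: HIT, count now 3. Cache: [O(c=1) Q(c=3) C(c=3) V(c=7) G(c=8) K(c=9)]
  32. access K: HIT, count now 10. Cache: [O(c=1) Q(c=3) C(c=3) V(c=7) G(c=8) K(c=10)]
  33. access K: HIT, count now 11. Cache: [O(c=1) Q(c=3) C(c=3) V(c=7) G(c=8) K(c=11)]
  34. access G: HIT, count now 9. Cache: [O(c=1) Q(c=3) C(c=3) V(c=7) G(c=9) K(c=11)]
  35. access O: HIT, count now 2. Cache: [O(c=2) Q(c=3) C(c=3) V(c=7) G(c=9) K(c=11)]
  36. access F: MISS, evict O(c=2). Cache: [F(c=1) Q(c=3) C(c=3) V(c=7) G(c=9) K(c=11)]
Total: 29 hits, 7 misses, 1 evictions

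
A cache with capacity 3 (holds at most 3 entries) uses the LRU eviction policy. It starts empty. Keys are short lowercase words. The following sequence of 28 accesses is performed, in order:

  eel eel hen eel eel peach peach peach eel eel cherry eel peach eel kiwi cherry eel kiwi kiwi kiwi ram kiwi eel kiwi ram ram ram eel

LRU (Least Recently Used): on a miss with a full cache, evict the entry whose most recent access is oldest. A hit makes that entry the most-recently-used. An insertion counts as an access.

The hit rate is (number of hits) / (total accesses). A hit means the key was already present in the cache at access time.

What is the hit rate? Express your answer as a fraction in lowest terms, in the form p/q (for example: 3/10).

LRU simulation (capacity=3):
  1. access eel: MISS. Cache (LRU->MRU): [eel]
  2. access eel: HIT. Cache (LRU->MRU): [eel]
  3. access hen: MISS. Cache (LRU->MRU): [eel hen]
  4. access eel: HIT. Cache (LRU->MRU): [hen eel]
  5. access eel: HIT. Cache (LRU->MRU): [hen eel]
  6. access peach: MISS. Cache (LRU->MRU): [hen eel peach]
  7. access peach: HIT. Cache (LRU->MRU): [hen eel peach]
  8. access peach: HIT. Cache (LRU->MRU): [hen eel peach]
  9. access eel: HIT. Cache (LRU->MRU): [hen peach eel]
  10. access eel: HIT. Cache (LRU->MRU): [hen peach eel]
  11. access cherry: MISS, evict hen. Cache (LRU->MRU): [peach eel cherry]
  12. access eel: HIT. Cache (LRU->MRU): [peach cherry eel]
  13. access peach: HIT. Cache (LRU->MRU): [cherry eel peach]
  14. access eel: HIT. Cache (LRU->MRU): [cherry peach eel]
  15. access kiwi: MISS, evict cherry. Cache (LRU->MRU): [peach eel kiwi]
  16. access cherry: MISS, evict peach. Cache (LRU->MRU): [eel kiwi cherry]
  17. access eel: HIT. Cache (LRU->MRU): [kiwi cherry eel]
  18. access kiwi: HIT. Cache (LRU->MRU): [cherry eel kiwi]
  19. access kiwi: HIT. Cache (LRU->MRU): [cherry eel kiwi]
  20. access kiwi: HIT. Cache (LRU->MRU): [cherry eel kiwi]
  21. access ram: MISS, evict cherry. Cache (LRU->MRU): [eel kiwi ram]
  22. access kiwi: HIT. Cache (LRU->MRU): [eel ram kiwi]
  23. access eel: HIT. Cache (LRU->MRU): [ram kiwi eel]
  24. access kiwi: HIT. Cache (LRU->MRU): [ram eel kiwi]
  25. access ram: HIT. Cache (LRU->MRU): [eel kiwi ram]
  26. access ram: HIT. Cache (LRU->MRU): [eel kiwi ram]
  27. access ram: HIT. Cache (LRU->MRU): [eel kiwi ram]
  28. access eel: HIT. Cache (LRU->MRU): [kiwi ram eel]
Total: 21 hits, 7 misses, 4 evictions

Hit rate = 21/28 = 3/4

Answer: 3/4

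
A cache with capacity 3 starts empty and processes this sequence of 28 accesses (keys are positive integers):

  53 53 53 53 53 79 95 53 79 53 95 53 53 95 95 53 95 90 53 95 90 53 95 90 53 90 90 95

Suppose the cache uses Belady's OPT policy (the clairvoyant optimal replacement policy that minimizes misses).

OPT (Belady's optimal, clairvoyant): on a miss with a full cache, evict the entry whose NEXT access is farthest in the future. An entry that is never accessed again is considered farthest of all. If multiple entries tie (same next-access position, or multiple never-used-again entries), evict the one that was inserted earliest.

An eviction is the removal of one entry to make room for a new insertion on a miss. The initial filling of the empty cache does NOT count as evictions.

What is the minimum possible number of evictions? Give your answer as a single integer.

Answer: 1

Derivation:
OPT (Belady) simulation (capacity=3):
  1. access 53: MISS. Cache: [53]
  2. access 53: HIT. Next use of 53: step 3. Cache: [53]
  3. access 53: HIT. Next use of 53: step 4. Cache: [53]
  4. access 53: HIT. Next use of 53: step 5. Cache: [53]
  5. access 53: HIT. Next use of 53: step 8. Cache: [53]
  6. access 79: MISS. Cache: [53 79]
  7. access 95: MISS. Cache: [53 79 95]
  8. access 53: HIT. Next use of 53: step 10. Cache: [53 79 95]
  9. access 79: HIT. Next use of 79: never. Cache: [53 79 95]
  10. access 53: HIT. Next use of 53: step 12. Cache: [53 79 95]
  11. access 95: HIT. Next use of 95: step 14. Cache: [53 79 95]
  12. access 53: HIT. Next use of 53: step 13. Cache: [53 79 95]
  13. access 53: HIT. Next use of 53: step 16. Cache: [53 79 95]
  14. access 95: HIT. Next use of 95: step 15. Cache: [53 79 95]
  15. access 95: HIT. Next use of 95: step 17. Cache: [53 79 95]
  16. access 53: HIT. Next use of 53: step 19. Cache: [53 79 95]
  17. access 95: HIT. Next use of 95: step 20. Cache: [53 79 95]
  18. access 90: MISS, evict 79 (next use: never). Cache: [53 95 90]
  19. access 53: HIT. Next use of 53: step 22. Cache: [53 95 90]
  20. access 95: HIT. Next use of 95: step 23. Cache: [53 95 90]
  21. access 90: HIT. Next use of 90: step 24. Cache: [53 95 90]
  22. access 53: HIT. Next use of 53: step 25. Cache: [53 95 90]
  23. access 95: HIT. Next use of 95: step 28. Cache: [53 95 90]
  24. access 90: HIT. Next use of 90: step 26. Cache: [53 95 90]
  25. access 53: HIT. Next use of 53: never. Cache: [53 95 90]
  26. access 90: HIT. Next use of 90: step 27. Cache: [53 95 90]
  27. access 90: HIT. Next use of 90: never. Cache: [53 95 90]
  28. access 95: HIT. Next use of 95: never. Cache: [53 95 90]
Total: 24 hits, 4 misses, 1 evictions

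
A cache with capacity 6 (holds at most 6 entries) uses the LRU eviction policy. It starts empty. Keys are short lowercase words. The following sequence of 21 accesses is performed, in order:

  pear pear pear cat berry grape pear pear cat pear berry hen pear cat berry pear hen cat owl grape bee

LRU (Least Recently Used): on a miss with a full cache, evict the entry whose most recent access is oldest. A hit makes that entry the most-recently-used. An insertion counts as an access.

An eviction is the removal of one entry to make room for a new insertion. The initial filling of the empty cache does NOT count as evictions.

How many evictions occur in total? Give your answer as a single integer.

LRU simulation (capacity=6):
  1. access pear: MISS. Cache (LRU->MRU): [pear]
  2. access pear: HIT. Cache (LRU->MRU): [pear]
  3. access pear: HIT. Cache (LRU->MRU): [pear]
  4. access cat: MISS. Cache (LRU->MRU): [pear cat]
  5. access berry: MISS. Cache (LRU->MRU): [pear cat berry]
  6. access grape: MISS. Cache (LRU->MRU): [pear cat berry grape]
  7. access pear: HIT. Cache (LRU->MRU): [cat berry grape pear]
  8. access pear: HIT. Cache (LRU->MRU): [cat berry grape pear]
  9. access cat: HIT. Cache (LRU->MRU): [berry grape pear cat]
  10. access pear: HIT. Cache (LRU->MRU): [berry grape cat pear]
  11. access berry: HIT. Cache (LRU->MRU): [grape cat pear berry]
  12. access hen: MISS. Cache (LRU->MRU): [grape cat pear berry hen]
  13. access pear: HIT. Cache (LRU->MRU): [grape cat berry hen pear]
  14. access cat: HIT. Cache (LRU->MRU): [grape berry hen pear cat]
  15. access berry: HIT. Cache (LRU->MRU): [grape hen pear cat berry]
  16. access pear: HIT. Cache (LRU->MRU): [grape hen cat berry pear]
  17. access hen: HIT. Cache (LRU->MRU): [grape cat berry pear hen]
  18. access cat: HIT. Cache (LRU->MRU): [grape berry pear hen cat]
  19. access owl: MISS. Cache (LRU->MRU): [grape berry pear hen cat owl]
  20. access grape: HIT. Cache (LRU->MRU): [berry pear hen cat owl grape]
  21. access bee: MISS, evict berry. Cache (LRU->MRU): [pear hen cat owl grape bee]
Total: 14 hits, 7 misses, 1 evictions

Answer: 1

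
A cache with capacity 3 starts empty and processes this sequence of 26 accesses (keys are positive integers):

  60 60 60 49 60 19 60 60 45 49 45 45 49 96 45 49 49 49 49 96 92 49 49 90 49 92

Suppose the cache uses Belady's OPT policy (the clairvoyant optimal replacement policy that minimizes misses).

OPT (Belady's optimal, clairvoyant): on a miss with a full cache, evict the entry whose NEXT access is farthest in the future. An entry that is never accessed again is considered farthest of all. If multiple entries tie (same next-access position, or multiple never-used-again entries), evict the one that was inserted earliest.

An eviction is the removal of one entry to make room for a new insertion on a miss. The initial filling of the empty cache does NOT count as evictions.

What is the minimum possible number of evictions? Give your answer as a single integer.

Answer: 4

Derivation:
OPT (Belady) simulation (capacity=3):
  1. access 60: MISS. Cache: [60]
  2. access 60: HIT. Next use of 60: step 3. Cache: [60]
  3. access 60: HIT. Next use of 60: step 5. Cache: [60]
  4. access 49: MISS. Cache: [60 49]
  5. access 60: HIT. Next use of 60: step 7. Cache: [60 49]
  6. access 19: MISS. Cache: [60 49 19]
  7. access 60: HIT. Next use of 60: step 8. Cache: [60 49 19]
  8. access 60: HIT. Next use of 60: never. Cache: [60 49 19]
  9. access 45: MISS, evict 60 (next use: never). Cache: [49 19 45]
  10. access 49: HIT. Next use of 49: step 13. Cache: [49 19 45]
  11. access 45: HIT. Next use of 45: step 12. Cache: [49 19 45]
  12. access 45: HIT. Next use of 45: step 15. Cache: [49 19 45]
  13. access 49: HIT. Next use of 49: step 16. Cache: [49 19 45]
  14. access 96: MISS, evict 19 (next use: never). Cache: [49 45 96]
  15. access 45: HIT. Next use of 45: never. Cache: [49 45 96]
  16. access 49: HIT. Next use of 49: step 17. Cache: [49 45 96]
  17. access 49: HIT. Next use of 49: step 18. Cache: [49 45 96]
  18. access 49: HIT. Next use of 49: step 19. Cache: [49 45 96]
  19. access 49: HIT. Next use of 49: step 22. Cache: [49 45 96]
  20. access 96: HIT. Next use of 96: never. Cache: [49 45 96]
  21. access 92: MISS, evict 45 (next use: never). Cache: [49 96 92]
  22. access 49: HIT. Next use of 49: step 23. Cache: [49 96 92]
  23. access 49: HIT. Next use of 49: step 25. Cache: [49 96 92]
  24. access 90: MISS, evict 96 (next use: never). Cache: [49 92 90]
  25. access 49: HIT. Next use of 49: never. Cache: [49 92 90]
  26. access 92: HIT. Next use of 92: never. Cache: [49 92 90]
Total: 19 hits, 7 misses, 4 evictions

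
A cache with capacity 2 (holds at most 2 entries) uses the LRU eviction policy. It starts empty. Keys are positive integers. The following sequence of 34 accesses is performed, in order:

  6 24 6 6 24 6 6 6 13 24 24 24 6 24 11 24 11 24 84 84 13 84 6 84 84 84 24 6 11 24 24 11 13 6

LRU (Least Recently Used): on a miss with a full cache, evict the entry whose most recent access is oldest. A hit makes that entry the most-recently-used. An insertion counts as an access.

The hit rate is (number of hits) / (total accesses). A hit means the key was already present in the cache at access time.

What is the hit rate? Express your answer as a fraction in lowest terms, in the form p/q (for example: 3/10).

LRU simulation (capacity=2):
  1. access 6: MISS. Cache (LRU->MRU): [6]
  2. access 24: MISS. Cache (LRU->MRU): [6 24]
  3. access 6: HIT. Cache (LRU->MRU): [24 6]
  4. access 6: HIT. Cache (LRU->MRU): [24 6]
  5. access 24: HIT. Cache (LRU->MRU): [6 24]
  6. access 6: HIT. Cache (LRU->MRU): [24 6]
  7. access 6: HIT. Cache (LRU->MRU): [24 6]
  8. access 6: HIT. Cache (LRU->MRU): [24 6]
  9. access 13: MISS, evict 24. Cache (LRU->MRU): [6 13]
  10. access 24: MISS, evict 6. Cache (LRU->MRU): [13 24]
  11. access 24: HIT. Cache (LRU->MRU): [13 24]
  12. access 24: HIT. Cache (LRU->MRU): [13 24]
  13. access 6: MISS, evict 13. Cache (LRU->MRU): [24 6]
  14. access 24: HIT. Cache (LRU->MRU): [6 24]
  15. access 11: MISS, evict 6. Cache (LRU->MRU): [24 11]
  16. access 24: HIT. Cache (LRU->MRU): [11 24]
  17. access 11: HIT. Cache (LRU->MRU): [24 11]
  18. access 24: HIT. Cache (LRU->MRU): [11 24]
  19. access 84: MISS, evict 11. Cache (LRU->MRU): [24 84]
  20. access 84: HIT. Cache (LRU->MRU): [24 84]
  21. access 13: MISS, evict 24. Cache (LRU->MRU): [84 13]
  22. access 84: HIT. Cache (LRU->MRU): [13 84]
  23. access 6: MISS, evict 13. Cache (LRU->MRU): [84 6]
  24. access 84: HIT. Cache (LRU->MRU): [6 84]
  25. access 84: HIT. Cache (LRU->MRU): [6 84]
  26. access 84: HIT. Cache (LRU->MRU): [6 84]
  27. access 24: MISS, evict 6. Cache (LRU->MRU): [84 24]
  28. access 6: MISS, evict 84. Cache (LRU->MRU): [24 6]
  29. access 11: MISS, evict 24. Cache (LRU->MRU): [6 11]
  30. access 24: MISS, evict 6. Cache (LRU->MRU): [11 24]
  31. access 24: HIT. Cache (LRU->MRU): [11 24]
  32. access 11: HIT. Cache (LRU->MRU): [24 11]
  33. access 13: MISS, evict 24. Cache (LRU->MRU): [11 13]
  34. access 6: MISS, evict 11. Cache (LRU->MRU): [13 6]
Total: 19 hits, 15 misses, 13 evictions

Hit rate = 19/34

Answer: 19/34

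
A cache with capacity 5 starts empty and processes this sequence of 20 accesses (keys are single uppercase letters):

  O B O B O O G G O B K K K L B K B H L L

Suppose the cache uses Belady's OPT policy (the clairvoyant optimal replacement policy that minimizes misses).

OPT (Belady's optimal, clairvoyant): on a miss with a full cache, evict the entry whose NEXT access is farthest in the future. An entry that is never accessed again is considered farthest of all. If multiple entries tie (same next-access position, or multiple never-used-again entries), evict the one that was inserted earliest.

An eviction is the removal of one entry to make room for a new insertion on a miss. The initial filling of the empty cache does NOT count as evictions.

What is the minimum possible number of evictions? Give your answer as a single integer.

Answer: 1

Derivation:
OPT (Belady) simulation (capacity=5):
  1. access O: MISS. Cache: [O]
  2. access B: MISS. Cache: [O B]
  3. access O: HIT. Next use of O: step 5. Cache: [O B]
  4. access B: HIT. Next use of B: step 10. Cache: [O B]
  5. access O: HIT. Next use of O: step 6. Cache: [O B]
  6. access O: HIT. Next use of O: step 9. Cache: [O B]
  7. access G: MISS. Cache: [O B G]
  8. access G: HIT. Next use of G: never. Cache: [O B G]
  9. access O: HIT. Next use of O: never. Cache: [O B G]
  10. access B: HIT. Next use of B: step 15. Cache: [O B G]
  11. access K: MISS. Cache: [O B G K]
  12. access K: HIT. Next use of K: step 13. Cache: [O B G K]
  13. access K: HIT. Next use of K: step 16. Cache: [O B G K]
  14. access L: MISS. Cache: [O B G K L]
  15. access B: HIT. Next use of B: step 17. Cache: [O B G K L]
  16. access K: HIT. Next use of K: never. Cache: [O B G K L]
  17. access B: HIT. Next use of B: never. Cache: [O B G K L]
  18. access H: MISS, evict O (next use: never). Cache: [B G K L H]
  19. access L: HIT. Next use of L: step 20. Cache: [B G K L H]
  20. access L: HIT. Next use of L: never. Cache: [B G K L H]
Total: 14 hits, 6 misses, 1 evictions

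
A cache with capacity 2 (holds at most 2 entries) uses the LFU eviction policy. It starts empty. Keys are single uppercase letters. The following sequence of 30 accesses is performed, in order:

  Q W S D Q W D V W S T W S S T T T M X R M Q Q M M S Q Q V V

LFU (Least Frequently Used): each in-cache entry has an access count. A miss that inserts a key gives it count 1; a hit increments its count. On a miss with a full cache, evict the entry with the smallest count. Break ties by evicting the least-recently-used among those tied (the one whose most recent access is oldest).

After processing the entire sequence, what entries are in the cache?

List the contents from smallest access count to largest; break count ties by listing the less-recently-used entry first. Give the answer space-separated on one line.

LFU simulation (capacity=2):
  1. access Q: MISS. Cache: [Q(c=1)]
  2. access W: MISS. Cache: [Q(c=1) W(c=1)]
  3. access S: MISS, evict Q(c=1). Cache: [W(c=1) S(c=1)]
  4. access D: MISS, evict W(c=1). Cache: [S(c=1) D(c=1)]
  5. access Q: MISS, evict S(c=1). Cache: [D(c=1) Q(c=1)]
  6. access W: MISS, evict D(c=1). Cache: [Q(c=1) W(c=1)]
  7. access D: MISS, evict Q(c=1). Cache: [W(c=1) D(c=1)]
  8. access V: MISS, evict W(c=1). Cache: [D(c=1) V(c=1)]
  9. access W: MISS, evict D(c=1). Cache: [V(c=1) W(c=1)]
  10. access S: MISS, evict V(c=1). Cache: [W(c=1) S(c=1)]
  11. access T: MISS, evict W(c=1). Cache: [S(c=1) T(c=1)]
  12. access W: MISS, evict S(c=1). Cache: [T(c=1) W(c=1)]
  13. access S: MISS, evict T(c=1). Cache: [W(c=1) S(c=1)]
  14. access S: HIT, count now 2. Cache: [W(c=1) S(c=2)]
  15. access T: MISS, evict W(c=1). Cache: [T(c=1) S(c=2)]
  16. access T: HIT, count now 2. Cache: [S(c=2) T(c=2)]
  17. access T: HIT, count now 3. Cache: [S(c=2) T(c=3)]
  18. access M: MISS, evict S(c=2). Cache: [M(c=1) T(c=3)]
  19. access X: MISS, evict M(c=1). Cache: [X(c=1) T(c=3)]
  20. access R: MISS, evict X(c=1). Cache: [R(c=1) T(c=3)]
  21. access M: MISS, evict R(c=1). Cache: [M(c=1) T(c=3)]
  22. access Q: MISS, evict M(c=1). Cache: [Q(c=1) T(c=3)]
  23. access Q: HIT, count now 2. Cache: [Q(c=2) T(c=3)]
  24. access M: MISS, evict Q(c=2). Cache: [M(c=1) T(c=3)]
  25. access M: HIT, count now 2. Cache: [M(c=2) T(c=3)]
  26. access S: MISS, evict M(c=2). Cache: [S(c=1) T(c=3)]
  27. access Q: MISS, evict S(c=1). Cache: [Q(c=1) T(c=3)]
  28. access Q: HIT, count now 2. Cache: [Q(c=2) T(c=3)]
  29. access V: MISS, evict Q(c=2). Cache: [V(c=1) T(c=3)]
  30. access V: HIT, count now 2. Cache: [V(c=2) T(c=3)]
Total: 7 hits, 23 misses, 21 evictions

Answer: V T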